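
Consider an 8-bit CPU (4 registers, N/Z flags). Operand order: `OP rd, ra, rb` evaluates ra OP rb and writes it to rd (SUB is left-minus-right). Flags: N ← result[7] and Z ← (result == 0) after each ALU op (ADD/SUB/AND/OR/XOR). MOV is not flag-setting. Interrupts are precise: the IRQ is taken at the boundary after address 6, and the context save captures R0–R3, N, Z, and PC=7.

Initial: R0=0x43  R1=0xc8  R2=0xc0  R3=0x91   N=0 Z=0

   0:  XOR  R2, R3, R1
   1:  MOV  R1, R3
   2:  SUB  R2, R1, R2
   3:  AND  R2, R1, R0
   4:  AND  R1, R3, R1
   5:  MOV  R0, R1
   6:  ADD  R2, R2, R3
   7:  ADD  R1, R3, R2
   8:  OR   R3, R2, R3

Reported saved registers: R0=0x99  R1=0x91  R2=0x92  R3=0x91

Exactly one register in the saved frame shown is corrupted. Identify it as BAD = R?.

BAD = R0

after  0: R0=0x43 R1=0xc8 R2=0x59 R3=0x91  N=0 Z=0
after  1: R0=0x43 R1=0x91 R2=0x59 R3=0x91  N=0 Z=0
after  2: R0=0x43 R1=0x91 R2=0x38 R3=0x91  N=0 Z=0
after  3: R0=0x43 R1=0x91 R2=0x01 R3=0x91  N=0 Z=0
after  4: R0=0x43 R1=0x91 R2=0x01 R3=0x91  N=1 Z=0
after  5: R0=0x91 R1=0x91 R2=0x01 R3=0x91  N=1 Z=0
after  6: R0=0x91 R1=0x91 R2=0x92 R3=0x91  N=1 Z=0
-- IRQ taken; context saved, return-PC = 7 --
mismatch: R0: reported 0x99 vs actual 0x91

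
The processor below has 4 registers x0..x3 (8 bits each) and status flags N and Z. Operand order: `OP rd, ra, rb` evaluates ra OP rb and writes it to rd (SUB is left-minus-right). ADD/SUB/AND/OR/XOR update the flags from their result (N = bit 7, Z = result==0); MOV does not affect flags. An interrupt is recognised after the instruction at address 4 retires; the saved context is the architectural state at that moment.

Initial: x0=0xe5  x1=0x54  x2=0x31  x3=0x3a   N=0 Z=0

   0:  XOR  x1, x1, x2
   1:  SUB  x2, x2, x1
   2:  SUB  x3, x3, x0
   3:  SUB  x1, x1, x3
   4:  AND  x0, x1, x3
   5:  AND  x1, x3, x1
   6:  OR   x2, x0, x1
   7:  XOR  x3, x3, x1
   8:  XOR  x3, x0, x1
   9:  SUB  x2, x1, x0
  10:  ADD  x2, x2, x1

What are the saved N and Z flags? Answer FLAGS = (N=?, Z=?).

after  0: x0=0xe5 x1=0x65 x2=0x31 x3=0x3a  N=0 Z=0
after  1: x0=0xe5 x1=0x65 x2=0xcc x3=0x3a  N=1 Z=0
after  2: x0=0xe5 x1=0x65 x2=0xcc x3=0x55  N=0 Z=0
after  3: x0=0xe5 x1=0x10 x2=0xcc x3=0x55  N=0 Z=0
after  4: x0=0x10 x1=0x10 x2=0xcc x3=0x55  N=0 Z=0
-- IRQ taken; context saved, return-PC = 5 --

FLAGS = (N=0, Z=0)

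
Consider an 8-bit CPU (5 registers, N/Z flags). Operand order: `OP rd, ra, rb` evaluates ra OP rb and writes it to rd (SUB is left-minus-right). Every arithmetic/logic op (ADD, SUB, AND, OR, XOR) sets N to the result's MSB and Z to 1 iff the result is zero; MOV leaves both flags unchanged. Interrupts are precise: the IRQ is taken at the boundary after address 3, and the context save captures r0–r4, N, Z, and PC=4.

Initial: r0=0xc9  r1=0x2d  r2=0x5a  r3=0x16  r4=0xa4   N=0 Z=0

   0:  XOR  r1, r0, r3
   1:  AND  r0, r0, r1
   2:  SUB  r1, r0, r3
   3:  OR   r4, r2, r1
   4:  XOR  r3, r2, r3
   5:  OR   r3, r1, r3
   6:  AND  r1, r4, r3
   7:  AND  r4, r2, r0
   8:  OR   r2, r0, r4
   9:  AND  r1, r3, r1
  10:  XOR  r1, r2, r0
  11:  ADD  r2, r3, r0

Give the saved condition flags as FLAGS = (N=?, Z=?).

FLAGS = (N=1, Z=0)

after  0: r0=0xc9 r1=0xdf r2=0x5a r3=0x16 r4=0xa4  N=1 Z=0
after  1: r0=0xc9 r1=0xdf r2=0x5a r3=0x16 r4=0xa4  N=1 Z=0
after  2: r0=0xc9 r1=0xb3 r2=0x5a r3=0x16 r4=0xa4  N=1 Z=0
after  3: r0=0xc9 r1=0xb3 r2=0x5a r3=0x16 r4=0xfb  N=1 Z=0
-- IRQ taken; context saved, return-PC = 4 --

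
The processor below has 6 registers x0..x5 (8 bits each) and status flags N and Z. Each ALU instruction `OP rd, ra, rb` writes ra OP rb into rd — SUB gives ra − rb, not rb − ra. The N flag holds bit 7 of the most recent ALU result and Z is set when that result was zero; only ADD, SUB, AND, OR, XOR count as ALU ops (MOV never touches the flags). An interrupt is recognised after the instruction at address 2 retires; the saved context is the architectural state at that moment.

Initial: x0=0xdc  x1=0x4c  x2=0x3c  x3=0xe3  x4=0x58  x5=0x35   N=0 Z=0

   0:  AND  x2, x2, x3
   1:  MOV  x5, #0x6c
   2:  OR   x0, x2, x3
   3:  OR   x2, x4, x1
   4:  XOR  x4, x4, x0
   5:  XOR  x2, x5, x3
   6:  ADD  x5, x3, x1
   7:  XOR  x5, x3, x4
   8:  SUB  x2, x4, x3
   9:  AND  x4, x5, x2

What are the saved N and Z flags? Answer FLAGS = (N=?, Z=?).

FLAGS = (N=1, Z=0)

after  0: x0=0xdc x1=0x4c x2=0x20 x3=0xe3 x4=0x58 x5=0x35  N=0 Z=0
after  1: x0=0xdc x1=0x4c x2=0x20 x3=0xe3 x4=0x58 x5=0x6c  N=0 Z=0
after  2: x0=0xe3 x1=0x4c x2=0x20 x3=0xe3 x4=0x58 x5=0x6c  N=1 Z=0
-- IRQ taken; context saved, return-PC = 3 --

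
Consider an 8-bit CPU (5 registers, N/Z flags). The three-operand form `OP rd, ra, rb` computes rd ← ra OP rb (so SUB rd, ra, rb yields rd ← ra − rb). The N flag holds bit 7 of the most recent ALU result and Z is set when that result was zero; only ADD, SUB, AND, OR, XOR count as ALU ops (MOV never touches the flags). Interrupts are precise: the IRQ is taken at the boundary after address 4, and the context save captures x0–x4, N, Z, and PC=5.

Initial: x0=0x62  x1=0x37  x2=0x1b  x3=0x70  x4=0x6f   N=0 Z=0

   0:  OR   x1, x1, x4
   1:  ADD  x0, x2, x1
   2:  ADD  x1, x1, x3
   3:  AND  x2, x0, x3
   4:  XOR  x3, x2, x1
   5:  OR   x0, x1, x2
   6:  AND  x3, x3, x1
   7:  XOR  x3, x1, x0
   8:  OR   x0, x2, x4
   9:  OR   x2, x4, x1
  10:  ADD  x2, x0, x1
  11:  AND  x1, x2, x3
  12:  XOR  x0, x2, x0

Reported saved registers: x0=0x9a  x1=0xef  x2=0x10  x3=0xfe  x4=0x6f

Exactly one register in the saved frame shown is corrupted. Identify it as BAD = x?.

BAD = x3

after  0: x0=0x62 x1=0x7f x2=0x1b x3=0x70 x4=0x6f  N=0 Z=0
after  1: x0=0x9a x1=0x7f x2=0x1b x3=0x70 x4=0x6f  N=1 Z=0
after  2: x0=0x9a x1=0xef x2=0x1b x3=0x70 x4=0x6f  N=1 Z=0
after  3: x0=0x9a x1=0xef x2=0x10 x3=0x70 x4=0x6f  N=0 Z=0
after  4: x0=0x9a x1=0xef x2=0x10 x3=0xff x4=0x6f  N=1 Z=0
-- IRQ taken; context saved, return-PC = 5 --
mismatch: x3: reported 0xfe vs actual 0xff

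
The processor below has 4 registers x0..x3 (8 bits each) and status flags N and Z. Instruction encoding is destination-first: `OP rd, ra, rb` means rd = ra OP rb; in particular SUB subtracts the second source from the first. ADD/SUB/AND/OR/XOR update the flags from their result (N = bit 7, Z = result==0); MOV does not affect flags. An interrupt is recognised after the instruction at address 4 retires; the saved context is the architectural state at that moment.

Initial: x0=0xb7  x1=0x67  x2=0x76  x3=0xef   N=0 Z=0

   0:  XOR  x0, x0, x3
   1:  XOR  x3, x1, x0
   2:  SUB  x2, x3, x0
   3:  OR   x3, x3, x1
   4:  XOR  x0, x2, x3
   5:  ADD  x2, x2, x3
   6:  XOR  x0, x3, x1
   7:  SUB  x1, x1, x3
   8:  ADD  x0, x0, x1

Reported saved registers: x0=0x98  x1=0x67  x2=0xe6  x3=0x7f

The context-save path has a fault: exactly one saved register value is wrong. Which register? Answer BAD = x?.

BAD = x2

after  0: x0=0x58 x1=0x67 x2=0x76 x3=0xef  N=0 Z=0
after  1: x0=0x58 x1=0x67 x2=0x76 x3=0x3f  N=0 Z=0
after  2: x0=0x58 x1=0x67 x2=0xe7 x3=0x3f  N=1 Z=0
after  3: x0=0x58 x1=0x67 x2=0xe7 x3=0x7f  N=0 Z=0
after  4: x0=0x98 x1=0x67 x2=0xe7 x3=0x7f  N=1 Z=0
-- IRQ taken; context saved, return-PC = 5 --
mismatch: x2: reported 0xe6 vs actual 0xe7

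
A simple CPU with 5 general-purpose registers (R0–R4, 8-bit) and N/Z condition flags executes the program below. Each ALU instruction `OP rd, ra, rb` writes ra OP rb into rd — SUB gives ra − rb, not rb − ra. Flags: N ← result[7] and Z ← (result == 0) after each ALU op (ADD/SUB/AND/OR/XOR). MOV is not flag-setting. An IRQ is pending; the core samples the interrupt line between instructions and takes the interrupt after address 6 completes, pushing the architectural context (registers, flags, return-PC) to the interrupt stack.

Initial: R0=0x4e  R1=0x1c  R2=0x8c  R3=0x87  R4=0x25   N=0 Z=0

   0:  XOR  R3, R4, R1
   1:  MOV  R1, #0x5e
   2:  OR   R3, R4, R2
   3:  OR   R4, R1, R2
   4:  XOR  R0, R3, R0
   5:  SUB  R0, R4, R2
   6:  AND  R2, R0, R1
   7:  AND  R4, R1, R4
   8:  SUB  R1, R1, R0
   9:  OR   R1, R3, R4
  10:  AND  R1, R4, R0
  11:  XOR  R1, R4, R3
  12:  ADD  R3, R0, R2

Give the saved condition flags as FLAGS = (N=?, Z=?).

after  0: R0=0x4e R1=0x1c R2=0x8c R3=0x39 R4=0x25  N=0 Z=0
after  1: R0=0x4e R1=0x5e R2=0x8c R3=0x39 R4=0x25  N=0 Z=0
after  2: R0=0x4e R1=0x5e R2=0x8c R3=0xad R4=0x25  N=1 Z=0
after  3: R0=0x4e R1=0x5e R2=0x8c R3=0xad R4=0xde  N=1 Z=0
after  4: R0=0xe3 R1=0x5e R2=0x8c R3=0xad R4=0xde  N=1 Z=0
after  5: R0=0x52 R1=0x5e R2=0x8c R3=0xad R4=0xde  N=0 Z=0
after  6: R0=0x52 R1=0x5e R2=0x52 R3=0xad R4=0xde  N=0 Z=0
-- IRQ taken; context saved, return-PC = 7 --

FLAGS = (N=0, Z=0)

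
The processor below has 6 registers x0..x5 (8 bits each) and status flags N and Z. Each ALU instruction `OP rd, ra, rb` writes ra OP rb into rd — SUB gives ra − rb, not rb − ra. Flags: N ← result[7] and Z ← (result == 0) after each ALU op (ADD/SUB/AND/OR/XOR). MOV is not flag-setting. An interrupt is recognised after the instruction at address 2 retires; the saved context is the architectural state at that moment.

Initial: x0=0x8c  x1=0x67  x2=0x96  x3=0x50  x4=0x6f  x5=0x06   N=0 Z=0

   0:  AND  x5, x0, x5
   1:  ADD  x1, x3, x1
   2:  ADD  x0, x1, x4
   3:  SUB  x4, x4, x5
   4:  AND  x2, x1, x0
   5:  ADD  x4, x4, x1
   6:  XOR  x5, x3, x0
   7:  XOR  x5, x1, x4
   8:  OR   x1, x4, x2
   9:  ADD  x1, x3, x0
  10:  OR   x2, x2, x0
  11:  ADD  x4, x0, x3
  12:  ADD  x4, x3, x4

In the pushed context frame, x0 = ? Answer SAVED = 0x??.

after  0: x0=0x8c x1=0x67 x2=0x96 x3=0x50 x4=0x6f x5=0x04  N=0 Z=0
after  1: x0=0x8c x1=0xb7 x2=0x96 x3=0x50 x4=0x6f x5=0x04  N=1 Z=0
after  2: x0=0x26 x1=0xb7 x2=0x96 x3=0x50 x4=0x6f x5=0x04  N=0 Z=0
-- IRQ taken; context saved, return-PC = 3 --

SAVED = 0x26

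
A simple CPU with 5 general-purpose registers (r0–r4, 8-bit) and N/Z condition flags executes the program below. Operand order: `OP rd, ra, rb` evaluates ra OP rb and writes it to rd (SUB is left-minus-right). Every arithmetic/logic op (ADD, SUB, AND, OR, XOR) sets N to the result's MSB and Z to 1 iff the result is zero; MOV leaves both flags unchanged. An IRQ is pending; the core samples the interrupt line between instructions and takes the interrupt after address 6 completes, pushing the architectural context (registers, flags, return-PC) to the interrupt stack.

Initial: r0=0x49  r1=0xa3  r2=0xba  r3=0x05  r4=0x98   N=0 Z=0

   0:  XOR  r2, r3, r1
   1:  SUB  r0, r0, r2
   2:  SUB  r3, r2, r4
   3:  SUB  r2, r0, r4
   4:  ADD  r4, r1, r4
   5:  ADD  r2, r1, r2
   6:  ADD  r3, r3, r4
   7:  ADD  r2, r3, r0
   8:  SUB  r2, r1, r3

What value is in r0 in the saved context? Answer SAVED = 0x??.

after  0: r0=0x49 r1=0xa3 r2=0xa6 r3=0x05 r4=0x98  N=1 Z=0
after  1: r0=0xa3 r1=0xa3 r2=0xa6 r3=0x05 r4=0x98  N=1 Z=0
after  2: r0=0xa3 r1=0xa3 r2=0xa6 r3=0x0e r4=0x98  N=0 Z=0
after  3: r0=0xa3 r1=0xa3 r2=0x0b r3=0x0e r4=0x98  N=0 Z=0
after  4: r0=0xa3 r1=0xa3 r2=0x0b r3=0x0e r4=0x3b  N=0 Z=0
after  5: r0=0xa3 r1=0xa3 r2=0xae r3=0x0e r4=0x3b  N=1 Z=0
after  6: r0=0xa3 r1=0xa3 r2=0xae r3=0x49 r4=0x3b  N=0 Z=0
-- IRQ taken; context saved, return-PC = 7 --

SAVED = 0xa3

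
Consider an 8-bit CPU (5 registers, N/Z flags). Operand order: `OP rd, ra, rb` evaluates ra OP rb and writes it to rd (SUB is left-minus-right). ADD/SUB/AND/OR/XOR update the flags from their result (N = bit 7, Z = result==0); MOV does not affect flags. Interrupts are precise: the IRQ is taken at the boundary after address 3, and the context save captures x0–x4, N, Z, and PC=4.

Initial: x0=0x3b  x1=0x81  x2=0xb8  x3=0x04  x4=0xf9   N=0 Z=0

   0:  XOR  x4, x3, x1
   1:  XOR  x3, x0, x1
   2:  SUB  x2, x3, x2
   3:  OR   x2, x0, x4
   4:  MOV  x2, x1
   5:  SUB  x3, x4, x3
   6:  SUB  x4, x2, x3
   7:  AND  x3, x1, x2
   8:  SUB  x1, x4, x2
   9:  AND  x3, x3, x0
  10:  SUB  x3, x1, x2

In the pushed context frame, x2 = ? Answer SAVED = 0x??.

after  0: x0=0x3b x1=0x81 x2=0xb8 x3=0x04 x4=0x85  N=1 Z=0
after  1: x0=0x3b x1=0x81 x2=0xb8 x3=0xba x4=0x85  N=1 Z=0
after  2: x0=0x3b x1=0x81 x2=0x02 x3=0xba x4=0x85  N=0 Z=0
after  3: x0=0x3b x1=0x81 x2=0xbf x3=0xba x4=0x85  N=1 Z=0
-- IRQ taken; context saved, return-PC = 4 --

SAVED = 0xbf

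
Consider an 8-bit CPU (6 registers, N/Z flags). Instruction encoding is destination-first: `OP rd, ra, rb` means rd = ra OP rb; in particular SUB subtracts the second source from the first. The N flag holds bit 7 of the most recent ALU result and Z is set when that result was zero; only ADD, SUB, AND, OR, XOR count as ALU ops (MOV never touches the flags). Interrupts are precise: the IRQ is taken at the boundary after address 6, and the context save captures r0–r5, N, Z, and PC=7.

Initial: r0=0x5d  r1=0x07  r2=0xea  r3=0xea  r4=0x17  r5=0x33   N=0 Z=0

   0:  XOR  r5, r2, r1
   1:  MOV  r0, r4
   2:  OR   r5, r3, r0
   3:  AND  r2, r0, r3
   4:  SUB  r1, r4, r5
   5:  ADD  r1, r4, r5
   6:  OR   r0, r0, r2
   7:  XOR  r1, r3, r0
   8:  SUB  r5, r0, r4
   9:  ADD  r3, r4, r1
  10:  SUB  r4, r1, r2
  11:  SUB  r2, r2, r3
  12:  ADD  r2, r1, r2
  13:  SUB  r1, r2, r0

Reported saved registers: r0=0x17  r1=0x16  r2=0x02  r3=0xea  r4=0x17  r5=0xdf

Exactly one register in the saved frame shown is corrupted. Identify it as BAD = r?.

BAD = r5

after  0: r0=0x5d r1=0x07 r2=0xea r3=0xea r4=0x17 r5=0xed  N=1 Z=0
after  1: r0=0x17 r1=0x07 r2=0xea r3=0xea r4=0x17 r5=0xed  N=1 Z=0
after  2: r0=0x17 r1=0x07 r2=0xea r3=0xea r4=0x17 r5=0xff  N=1 Z=0
after  3: r0=0x17 r1=0x07 r2=0x02 r3=0xea r4=0x17 r5=0xff  N=0 Z=0
after  4: r0=0x17 r1=0x18 r2=0x02 r3=0xea r4=0x17 r5=0xff  N=0 Z=0
after  5: r0=0x17 r1=0x16 r2=0x02 r3=0xea r4=0x17 r5=0xff  N=0 Z=0
after  6: r0=0x17 r1=0x16 r2=0x02 r3=0xea r4=0x17 r5=0xff  N=0 Z=0
-- IRQ taken; context saved, return-PC = 7 --
mismatch: r5: reported 0xdf vs actual 0xff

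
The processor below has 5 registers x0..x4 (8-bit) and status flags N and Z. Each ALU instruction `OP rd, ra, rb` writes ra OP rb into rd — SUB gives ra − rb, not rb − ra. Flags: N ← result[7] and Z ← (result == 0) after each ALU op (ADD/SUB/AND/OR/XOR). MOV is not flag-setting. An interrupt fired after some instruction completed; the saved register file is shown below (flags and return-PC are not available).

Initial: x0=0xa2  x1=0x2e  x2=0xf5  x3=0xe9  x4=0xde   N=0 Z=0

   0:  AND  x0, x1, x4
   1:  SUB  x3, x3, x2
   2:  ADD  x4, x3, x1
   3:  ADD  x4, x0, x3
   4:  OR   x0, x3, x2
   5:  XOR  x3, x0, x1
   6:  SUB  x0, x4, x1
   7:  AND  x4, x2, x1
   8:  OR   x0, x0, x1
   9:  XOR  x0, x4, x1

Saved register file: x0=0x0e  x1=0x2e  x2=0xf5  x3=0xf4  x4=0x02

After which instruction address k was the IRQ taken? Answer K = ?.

K = 3

after  0: x0=0x0e x1=0x2e x2=0xf5 x3=0xe9 x4=0xde  N=0 Z=0
after  1: x0=0x0e x1=0x2e x2=0xf5 x3=0xf4 x4=0xde  N=1 Z=0
after  2: x0=0x0e x1=0x2e x2=0xf5 x3=0xf4 x4=0x22  N=0 Z=0
after  3: x0=0x0e x1=0x2e x2=0xf5 x3=0xf4 x4=0x02  N=0 Z=0
-- IRQ taken; context saved, return-PC = 4 --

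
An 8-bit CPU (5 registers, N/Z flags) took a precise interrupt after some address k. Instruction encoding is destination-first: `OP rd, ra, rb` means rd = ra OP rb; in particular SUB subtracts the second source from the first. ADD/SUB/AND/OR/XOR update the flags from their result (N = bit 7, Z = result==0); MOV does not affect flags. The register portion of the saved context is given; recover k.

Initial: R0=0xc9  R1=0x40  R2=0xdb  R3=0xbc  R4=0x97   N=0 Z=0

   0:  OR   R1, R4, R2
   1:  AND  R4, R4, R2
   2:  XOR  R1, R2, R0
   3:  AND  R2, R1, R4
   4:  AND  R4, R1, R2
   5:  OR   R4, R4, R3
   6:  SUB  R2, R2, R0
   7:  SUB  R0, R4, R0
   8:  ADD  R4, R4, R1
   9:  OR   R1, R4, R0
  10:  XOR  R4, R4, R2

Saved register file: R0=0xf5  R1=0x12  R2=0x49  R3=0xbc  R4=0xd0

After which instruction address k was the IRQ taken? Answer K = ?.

after  0: R0=0xc9 R1=0xdf R2=0xdb R3=0xbc R4=0x97  N=1 Z=0
after  1: R0=0xc9 R1=0xdf R2=0xdb R3=0xbc R4=0x93  N=1 Z=0
after  2: R0=0xc9 R1=0x12 R2=0xdb R3=0xbc R4=0x93  N=0 Z=0
after  3: R0=0xc9 R1=0x12 R2=0x12 R3=0xbc R4=0x93  N=0 Z=0
after  4: R0=0xc9 R1=0x12 R2=0x12 R3=0xbc R4=0x12  N=0 Z=0
after  5: R0=0xc9 R1=0x12 R2=0x12 R3=0xbc R4=0xbe  N=1 Z=0
after  6: R0=0xc9 R1=0x12 R2=0x49 R3=0xbc R4=0xbe  N=0 Z=0
after  7: R0=0xf5 R1=0x12 R2=0x49 R3=0xbc R4=0xbe  N=1 Z=0
after  8: R0=0xf5 R1=0x12 R2=0x49 R3=0xbc R4=0xd0  N=1 Z=0
-- IRQ taken; context saved, return-PC = 9 --

K = 8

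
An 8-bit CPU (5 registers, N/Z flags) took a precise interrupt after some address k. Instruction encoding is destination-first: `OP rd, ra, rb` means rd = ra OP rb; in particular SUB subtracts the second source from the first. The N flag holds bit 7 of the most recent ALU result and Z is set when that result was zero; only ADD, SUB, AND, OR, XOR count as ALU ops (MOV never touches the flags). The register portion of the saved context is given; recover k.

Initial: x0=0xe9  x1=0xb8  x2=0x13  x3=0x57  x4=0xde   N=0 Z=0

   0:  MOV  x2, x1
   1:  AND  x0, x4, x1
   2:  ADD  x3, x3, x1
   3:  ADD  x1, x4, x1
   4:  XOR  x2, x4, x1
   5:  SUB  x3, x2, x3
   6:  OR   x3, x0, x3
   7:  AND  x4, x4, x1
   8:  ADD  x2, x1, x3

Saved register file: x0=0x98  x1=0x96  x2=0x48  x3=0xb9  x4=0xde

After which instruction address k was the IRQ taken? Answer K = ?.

K = 6

after  0: x0=0xe9 x1=0xb8 x2=0xb8 x3=0x57 x4=0xde  N=0 Z=0
after  1: x0=0x98 x1=0xb8 x2=0xb8 x3=0x57 x4=0xde  N=1 Z=0
after  2: x0=0x98 x1=0xb8 x2=0xb8 x3=0x0f x4=0xde  N=0 Z=0
after  3: x0=0x98 x1=0x96 x2=0xb8 x3=0x0f x4=0xde  N=1 Z=0
after  4: x0=0x98 x1=0x96 x2=0x48 x3=0x0f x4=0xde  N=0 Z=0
after  5: x0=0x98 x1=0x96 x2=0x48 x3=0x39 x4=0xde  N=0 Z=0
after  6: x0=0x98 x1=0x96 x2=0x48 x3=0xb9 x4=0xde  N=1 Z=0
-- IRQ taken; context saved, return-PC = 7 --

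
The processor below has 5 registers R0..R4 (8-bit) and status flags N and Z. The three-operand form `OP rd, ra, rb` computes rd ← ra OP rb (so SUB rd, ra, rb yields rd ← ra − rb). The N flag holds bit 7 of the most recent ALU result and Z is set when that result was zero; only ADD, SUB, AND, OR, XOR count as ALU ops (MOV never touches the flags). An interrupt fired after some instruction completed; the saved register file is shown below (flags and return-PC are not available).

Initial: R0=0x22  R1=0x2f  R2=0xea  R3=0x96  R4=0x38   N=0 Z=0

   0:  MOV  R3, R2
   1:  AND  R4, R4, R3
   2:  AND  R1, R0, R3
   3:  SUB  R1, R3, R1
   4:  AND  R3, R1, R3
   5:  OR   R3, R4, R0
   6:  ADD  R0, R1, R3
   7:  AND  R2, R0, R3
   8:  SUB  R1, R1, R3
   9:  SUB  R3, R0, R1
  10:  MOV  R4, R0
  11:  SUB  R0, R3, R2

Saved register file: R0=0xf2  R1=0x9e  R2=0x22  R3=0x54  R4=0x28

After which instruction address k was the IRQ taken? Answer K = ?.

K = 9

after  0: R0=0x22 R1=0x2f R2=0xea R3=0xea R4=0x38  N=0 Z=0
after  1: R0=0x22 R1=0x2f R2=0xea R3=0xea R4=0x28  N=0 Z=0
after  2: R0=0x22 R1=0x22 R2=0xea R3=0xea R4=0x28  N=0 Z=0
after  3: R0=0x22 R1=0xc8 R2=0xea R3=0xea R4=0x28  N=1 Z=0
after  4: R0=0x22 R1=0xc8 R2=0xea R3=0xc8 R4=0x28  N=1 Z=0
after  5: R0=0x22 R1=0xc8 R2=0xea R3=0x2a R4=0x28  N=0 Z=0
after  6: R0=0xf2 R1=0xc8 R2=0xea R3=0x2a R4=0x28  N=1 Z=0
after  7: R0=0xf2 R1=0xc8 R2=0x22 R3=0x2a R4=0x28  N=0 Z=0
after  8: R0=0xf2 R1=0x9e R2=0x22 R3=0x2a R4=0x28  N=1 Z=0
after  9: R0=0xf2 R1=0x9e R2=0x22 R3=0x54 R4=0x28  N=0 Z=0
-- IRQ taken; context saved, return-PC = 10 --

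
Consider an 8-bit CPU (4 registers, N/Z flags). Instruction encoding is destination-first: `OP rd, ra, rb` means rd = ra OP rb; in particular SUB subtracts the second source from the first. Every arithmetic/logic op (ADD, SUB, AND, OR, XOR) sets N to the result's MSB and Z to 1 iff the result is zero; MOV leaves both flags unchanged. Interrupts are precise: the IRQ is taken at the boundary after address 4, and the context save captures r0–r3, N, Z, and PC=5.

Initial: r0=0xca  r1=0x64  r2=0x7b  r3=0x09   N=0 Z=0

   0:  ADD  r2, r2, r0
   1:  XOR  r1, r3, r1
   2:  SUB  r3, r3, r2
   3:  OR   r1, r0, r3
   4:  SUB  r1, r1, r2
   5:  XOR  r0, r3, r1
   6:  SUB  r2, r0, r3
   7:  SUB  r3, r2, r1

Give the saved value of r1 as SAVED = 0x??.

SAVED = 0x89

after  0: r0=0xca r1=0x64 r2=0x45 r3=0x09  N=0 Z=0
after  1: r0=0xca r1=0x6d r2=0x45 r3=0x09  N=0 Z=0
after  2: r0=0xca r1=0x6d r2=0x45 r3=0xc4  N=1 Z=0
after  3: r0=0xca r1=0xce r2=0x45 r3=0xc4  N=1 Z=0
after  4: r0=0xca r1=0x89 r2=0x45 r3=0xc4  N=1 Z=0
-- IRQ taken; context saved, return-PC = 5 --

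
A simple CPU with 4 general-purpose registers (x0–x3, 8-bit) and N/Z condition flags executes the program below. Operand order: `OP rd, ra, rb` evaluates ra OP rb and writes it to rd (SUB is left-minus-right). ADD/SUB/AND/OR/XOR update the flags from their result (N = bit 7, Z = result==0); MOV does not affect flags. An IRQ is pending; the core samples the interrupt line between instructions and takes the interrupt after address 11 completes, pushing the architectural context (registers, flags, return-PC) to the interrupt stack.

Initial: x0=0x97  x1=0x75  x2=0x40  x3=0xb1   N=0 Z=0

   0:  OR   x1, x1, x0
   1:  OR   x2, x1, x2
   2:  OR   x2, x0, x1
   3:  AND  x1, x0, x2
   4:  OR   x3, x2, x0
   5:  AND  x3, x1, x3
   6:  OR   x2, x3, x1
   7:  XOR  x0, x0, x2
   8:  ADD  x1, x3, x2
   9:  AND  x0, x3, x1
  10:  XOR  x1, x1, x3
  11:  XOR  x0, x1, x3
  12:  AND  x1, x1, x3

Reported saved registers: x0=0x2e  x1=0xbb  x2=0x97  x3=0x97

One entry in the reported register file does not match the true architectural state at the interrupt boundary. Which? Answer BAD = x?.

after  0: x0=0x97 x1=0xf7 x2=0x40 x3=0xb1  N=1 Z=0
after  1: x0=0x97 x1=0xf7 x2=0xf7 x3=0xb1  N=1 Z=0
after  2: x0=0x97 x1=0xf7 x2=0xf7 x3=0xb1  N=1 Z=0
after  3: x0=0x97 x1=0x97 x2=0xf7 x3=0xb1  N=1 Z=0
after  4: x0=0x97 x1=0x97 x2=0xf7 x3=0xf7  N=1 Z=0
after  5: x0=0x97 x1=0x97 x2=0xf7 x3=0x97  N=1 Z=0
after  6: x0=0x97 x1=0x97 x2=0x97 x3=0x97  N=1 Z=0
after  7: x0=0x00 x1=0x97 x2=0x97 x3=0x97  N=0 Z=1
after  8: x0=0x00 x1=0x2e x2=0x97 x3=0x97  N=0 Z=0
after  9: x0=0x06 x1=0x2e x2=0x97 x3=0x97  N=0 Z=0
after 10: x0=0x06 x1=0xb9 x2=0x97 x3=0x97  N=1 Z=0
after 11: x0=0x2e x1=0xb9 x2=0x97 x3=0x97  N=0 Z=0
-- IRQ taken; context saved, return-PC = 12 --
mismatch: x1: reported 0xbb vs actual 0xb9

BAD = x1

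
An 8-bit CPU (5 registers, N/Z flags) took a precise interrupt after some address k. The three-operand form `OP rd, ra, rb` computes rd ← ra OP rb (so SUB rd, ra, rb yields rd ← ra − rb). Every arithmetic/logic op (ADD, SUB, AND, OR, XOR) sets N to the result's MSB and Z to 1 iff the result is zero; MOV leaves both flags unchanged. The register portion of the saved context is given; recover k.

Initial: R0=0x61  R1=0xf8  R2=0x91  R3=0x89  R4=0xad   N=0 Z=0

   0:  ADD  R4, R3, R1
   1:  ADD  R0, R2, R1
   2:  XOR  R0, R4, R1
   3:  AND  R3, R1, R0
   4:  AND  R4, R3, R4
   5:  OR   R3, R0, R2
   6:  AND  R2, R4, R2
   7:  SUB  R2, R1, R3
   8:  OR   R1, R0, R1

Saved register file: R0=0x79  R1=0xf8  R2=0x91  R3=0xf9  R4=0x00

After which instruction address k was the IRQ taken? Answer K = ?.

after  0: R0=0x61 R1=0xf8 R2=0x91 R3=0x89 R4=0x81  N=1 Z=0
after  1: R0=0x89 R1=0xf8 R2=0x91 R3=0x89 R4=0x81  N=1 Z=0
after  2: R0=0x79 R1=0xf8 R2=0x91 R3=0x89 R4=0x81  N=0 Z=0
after  3: R0=0x79 R1=0xf8 R2=0x91 R3=0x78 R4=0x81  N=0 Z=0
after  4: R0=0x79 R1=0xf8 R2=0x91 R3=0x78 R4=0x00  N=0 Z=1
after  5: R0=0x79 R1=0xf8 R2=0x91 R3=0xf9 R4=0x00  N=1 Z=0
-- IRQ taken; context saved, return-PC = 6 --

K = 5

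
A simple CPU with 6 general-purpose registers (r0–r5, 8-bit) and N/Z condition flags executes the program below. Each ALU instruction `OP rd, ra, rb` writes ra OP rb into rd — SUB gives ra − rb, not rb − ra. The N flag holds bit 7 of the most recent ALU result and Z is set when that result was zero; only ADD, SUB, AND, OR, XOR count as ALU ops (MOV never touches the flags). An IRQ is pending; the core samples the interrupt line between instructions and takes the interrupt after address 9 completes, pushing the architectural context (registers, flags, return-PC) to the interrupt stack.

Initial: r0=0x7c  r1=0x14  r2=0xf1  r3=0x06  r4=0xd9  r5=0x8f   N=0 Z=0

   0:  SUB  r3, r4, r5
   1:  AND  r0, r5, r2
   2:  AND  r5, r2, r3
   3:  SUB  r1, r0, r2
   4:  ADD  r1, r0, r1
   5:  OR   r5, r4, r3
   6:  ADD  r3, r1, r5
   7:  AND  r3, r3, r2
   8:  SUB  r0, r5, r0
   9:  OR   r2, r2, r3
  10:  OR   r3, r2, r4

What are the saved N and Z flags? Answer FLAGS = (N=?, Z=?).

FLAGS = (N=1, Z=0)

after  0: r0=0x7c r1=0x14 r2=0xf1 r3=0x4a r4=0xd9 r5=0x8f  N=0 Z=0
after  1: r0=0x81 r1=0x14 r2=0xf1 r3=0x4a r4=0xd9 r5=0x8f  N=1 Z=0
after  2: r0=0x81 r1=0x14 r2=0xf1 r3=0x4a r4=0xd9 r5=0x40  N=0 Z=0
after  3: r0=0x81 r1=0x90 r2=0xf1 r3=0x4a r4=0xd9 r5=0x40  N=1 Z=0
after  4: r0=0x81 r1=0x11 r2=0xf1 r3=0x4a r4=0xd9 r5=0x40  N=0 Z=0
after  5: r0=0x81 r1=0x11 r2=0xf1 r3=0x4a r4=0xd9 r5=0xdb  N=1 Z=0
after  6: r0=0x81 r1=0x11 r2=0xf1 r3=0xec r4=0xd9 r5=0xdb  N=1 Z=0
after  7: r0=0x81 r1=0x11 r2=0xf1 r3=0xe0 r4=0xd9 r5=0xdb  N=1 Z=0
after  8: r0=0x5a r1=0x11 r2=0xf1 r3=0xe0 r4=0xd9 r5=0xdb  N=0 Z=0
after  9: r0=0x5a r1=0x11 r2=0xf1 r3=0xe0 r4=0xd9 r5=0xdb  N=1 Z=0
-- IRQ taken; context saved, return-PC = 10 --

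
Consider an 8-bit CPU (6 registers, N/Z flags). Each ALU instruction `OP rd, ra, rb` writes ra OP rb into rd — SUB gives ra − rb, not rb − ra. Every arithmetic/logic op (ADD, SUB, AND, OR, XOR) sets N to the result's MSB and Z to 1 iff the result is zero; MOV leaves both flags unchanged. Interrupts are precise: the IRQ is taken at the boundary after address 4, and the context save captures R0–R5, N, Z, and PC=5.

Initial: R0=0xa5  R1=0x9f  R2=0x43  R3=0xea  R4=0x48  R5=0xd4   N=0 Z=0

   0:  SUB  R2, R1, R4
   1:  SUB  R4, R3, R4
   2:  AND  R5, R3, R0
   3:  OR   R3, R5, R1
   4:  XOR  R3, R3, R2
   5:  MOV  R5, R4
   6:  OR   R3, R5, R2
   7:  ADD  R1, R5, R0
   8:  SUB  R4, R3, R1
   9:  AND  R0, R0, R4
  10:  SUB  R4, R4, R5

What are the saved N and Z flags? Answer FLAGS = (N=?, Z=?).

FLAGS = (N=1, Z=0)

after  0: R0=0xa5 R1=0x9f R2=0x57 R3=0xea R4=0x48 R5=0xd4  N=0 Z=0
after  1: R0=0xa5 R1=0x9f R2=0x57 R3=0xea R4=0xa2 R5=0xd4  N=1 Z=0
after  2: R0=0xa5 R1=0x9f R2=0x57 R3=0xea R4=0xa2 R5=0xa0  N=1 Z=0
after  3: R0=0xa5 R1=0x9f R2=0x57 R3=0xbf R4=0xa2 R5=0xa0  N=1 Z=0
after  4: R0=0xa5 R1=0x9f R2=0x57 R3=0xe8 R4=0xa2 R5=0xa0  N=1 Z=0
-- IRQ taken; context saved, return-PC = 5 --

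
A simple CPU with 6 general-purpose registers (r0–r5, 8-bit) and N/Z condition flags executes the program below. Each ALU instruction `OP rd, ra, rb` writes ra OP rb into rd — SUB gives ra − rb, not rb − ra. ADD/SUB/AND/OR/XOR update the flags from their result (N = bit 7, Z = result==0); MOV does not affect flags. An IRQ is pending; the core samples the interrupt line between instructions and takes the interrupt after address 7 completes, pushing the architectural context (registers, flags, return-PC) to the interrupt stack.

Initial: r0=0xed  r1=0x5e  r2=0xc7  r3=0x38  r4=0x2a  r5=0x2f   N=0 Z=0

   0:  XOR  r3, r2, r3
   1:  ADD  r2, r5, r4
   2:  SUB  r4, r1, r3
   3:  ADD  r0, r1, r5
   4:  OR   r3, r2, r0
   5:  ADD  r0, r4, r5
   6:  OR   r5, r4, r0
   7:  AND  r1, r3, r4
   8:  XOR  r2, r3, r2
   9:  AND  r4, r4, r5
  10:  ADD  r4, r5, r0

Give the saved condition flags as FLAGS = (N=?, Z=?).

FLAGS = (N=0, Z=0)

after  0: r0=0xed r1=0x5e r2=0xc7 r3=0xff r4=0x2a r5=0x2f  N=1 Z=0
after  1: r0=0xed r1=0x5e r2=0x59 r3=0xff r4=0x2a r5=0x2f  N=0 Z=0
after  2: r0=0xed r1=0x5e r2=0x59 r3=0xff r4=0x5f r5=0x2f  N=0 Z=0
after  3: r0=0x8d r1=0x5e r2=0x59 r3=0xff r4=0x5f r5=0x2f  N=1 Z=0
after  4: r0=0x8d r1=0x5e r2=0x59 r3=0xdd r4=0x5f r5=0x2f  N=1 Z=0
after  5: r0=0x8e r1=0x5e r2=0x59 r3=0xdd r4=0x5f r5=0x2f  N=1 Z=0
after  6: r0=0x8e r1=0x5e r2=0x59 r3=0xdd r4=0x5f r5=0xdf  N=1 Z=0
after  7: r0=0x8e r1=0x5d r2=0x59 r3=0xdd r4=0x5f r5=0xdf  N=0 Z=0
-- IRQ taken; context saved, return-PC = 8 --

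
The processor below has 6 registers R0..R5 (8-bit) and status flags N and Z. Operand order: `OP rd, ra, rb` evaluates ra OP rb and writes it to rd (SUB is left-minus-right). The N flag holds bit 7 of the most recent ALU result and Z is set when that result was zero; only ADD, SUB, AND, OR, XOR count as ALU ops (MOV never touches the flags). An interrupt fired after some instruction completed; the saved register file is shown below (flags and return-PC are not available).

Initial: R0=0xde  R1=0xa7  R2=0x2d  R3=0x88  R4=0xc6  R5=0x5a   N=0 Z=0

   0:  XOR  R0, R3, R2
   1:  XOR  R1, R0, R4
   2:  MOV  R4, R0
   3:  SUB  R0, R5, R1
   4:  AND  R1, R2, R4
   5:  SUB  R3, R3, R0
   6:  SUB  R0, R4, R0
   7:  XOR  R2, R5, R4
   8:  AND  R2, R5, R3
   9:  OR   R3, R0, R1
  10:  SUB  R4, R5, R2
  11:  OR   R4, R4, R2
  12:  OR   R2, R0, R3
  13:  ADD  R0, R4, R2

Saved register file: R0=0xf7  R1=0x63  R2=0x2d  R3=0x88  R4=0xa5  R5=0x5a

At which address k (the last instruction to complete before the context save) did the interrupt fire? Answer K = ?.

K = 3

after  0: R0=0xa5 R1=0xa7 R2=0x2d R3=0x88 R4=0xc6 R5=0x5a  N=1 Z=0
after  1: R0=0xa5 R1=0x63 R2=0x2d R3=0x88 R4=0xc6 R5=0x5a  N=0 Z=0
after  2: R0=0xa5 R1=0x63 R2=0x2d R3=0x88 R4=0xa5 R5=0x5a  N=0 Z=0
after  3: R0=0xf7 R1=0x63 R2=0x2d R3=0x88 R4=0xa5 R5=0x5a  N=1 Z=0
-- IRQ taken; context saved, return-PC = 4 --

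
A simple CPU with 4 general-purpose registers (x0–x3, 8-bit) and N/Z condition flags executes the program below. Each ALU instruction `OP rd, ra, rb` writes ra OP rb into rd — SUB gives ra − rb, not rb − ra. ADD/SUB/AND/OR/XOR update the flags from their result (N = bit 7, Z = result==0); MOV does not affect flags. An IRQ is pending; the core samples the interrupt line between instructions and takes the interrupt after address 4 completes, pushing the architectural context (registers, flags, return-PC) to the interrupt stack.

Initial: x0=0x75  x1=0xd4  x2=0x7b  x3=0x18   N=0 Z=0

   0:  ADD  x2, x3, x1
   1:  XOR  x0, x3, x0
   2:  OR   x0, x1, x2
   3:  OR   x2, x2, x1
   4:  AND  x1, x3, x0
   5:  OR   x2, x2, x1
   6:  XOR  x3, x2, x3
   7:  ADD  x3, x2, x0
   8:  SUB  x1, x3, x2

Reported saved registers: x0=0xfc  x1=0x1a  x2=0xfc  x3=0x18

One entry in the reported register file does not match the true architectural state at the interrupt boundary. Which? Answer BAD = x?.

BAD = x1

after  0: x0=0x75 x1=0xd4 x2=0xec x3=0x18  N=1 Z=0
after  1: x0=0x6d x1=0xd4 x2=0xec x3=0x18  N=0 Z=0
after  2: x0=0xfc x1=0xd4 x2=0xec x3=0x18  N=1 Z=0
after  3: x0=0xfc x1=0xd4 x2=0xfc x3=0x18  N=1 Z=0
after  4: x0=0xfc x1=0x18 x2=0xfc x3=0x18  N=0 Z=0
-- IRQ taken; context saved, return-PC = 5 --
mismatch: x1: reported 0x1a vs actual 0x18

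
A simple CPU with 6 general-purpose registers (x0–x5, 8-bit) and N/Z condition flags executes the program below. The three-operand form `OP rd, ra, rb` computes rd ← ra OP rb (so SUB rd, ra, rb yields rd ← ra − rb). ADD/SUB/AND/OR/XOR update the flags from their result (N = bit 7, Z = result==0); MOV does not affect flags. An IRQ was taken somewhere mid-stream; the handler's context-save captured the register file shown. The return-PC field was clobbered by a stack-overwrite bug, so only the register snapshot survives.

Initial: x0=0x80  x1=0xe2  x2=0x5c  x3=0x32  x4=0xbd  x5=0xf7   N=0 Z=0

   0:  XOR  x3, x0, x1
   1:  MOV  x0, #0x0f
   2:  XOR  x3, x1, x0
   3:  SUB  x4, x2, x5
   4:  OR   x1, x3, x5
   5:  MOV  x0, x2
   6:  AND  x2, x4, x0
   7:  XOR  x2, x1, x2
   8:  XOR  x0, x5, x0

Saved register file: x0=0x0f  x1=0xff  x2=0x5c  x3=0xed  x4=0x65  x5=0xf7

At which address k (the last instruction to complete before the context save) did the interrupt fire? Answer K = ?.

K = 4

after  0: x0=0x80 x1=0xe2 x2=0x5c x3=0x62 x4=0xbd x5=0xf7  N=0 Z=0
after  1: x0=0x0f x1=0xe2 x2=0x5c x3=0x62 x4=0xbd x5=0xf7  N=0 Z=0
after  2: x0=0x0f x1=0xe2 x2=0x5c x3=0xed x4=0xbd x5=0xf7  N=1 Z=0
after  3: x0=0x0f x1=0xe2 x2=0x5c x3=0xed x4=0x65 x5=0xf7  N=0 Z=0
after  4: x0=0x0f x1=0xff x2=0x5c x3=0xed x4=0x65 x5=0xf7  N=1 Z=0
-- IRQ taken; context saved, return-PC = 5 --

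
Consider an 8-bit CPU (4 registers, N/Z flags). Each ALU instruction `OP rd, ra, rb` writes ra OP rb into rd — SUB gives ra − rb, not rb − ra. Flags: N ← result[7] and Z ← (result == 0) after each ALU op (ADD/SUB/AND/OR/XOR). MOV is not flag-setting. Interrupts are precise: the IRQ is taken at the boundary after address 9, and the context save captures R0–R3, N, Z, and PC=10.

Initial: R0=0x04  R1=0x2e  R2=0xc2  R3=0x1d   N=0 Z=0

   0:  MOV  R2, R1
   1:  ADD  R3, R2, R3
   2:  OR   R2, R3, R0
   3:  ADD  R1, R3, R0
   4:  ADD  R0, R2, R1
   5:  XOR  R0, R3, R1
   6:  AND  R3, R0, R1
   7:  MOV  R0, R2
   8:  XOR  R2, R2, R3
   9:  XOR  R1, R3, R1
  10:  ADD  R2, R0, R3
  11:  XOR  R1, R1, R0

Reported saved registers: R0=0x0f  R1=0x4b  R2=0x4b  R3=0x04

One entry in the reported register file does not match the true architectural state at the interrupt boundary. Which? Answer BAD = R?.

BAD = R0

after  0: R0=0x04 R1=0x2e R2=0x2e R3=0x1d  N=0 Z=0
after  1: R0=0x04 R1=0x2e R2=0x2e R3=0x4b  N=0 Z=0
after  2: R0=0x04 R1=0x2e R2=0x4f R3=0x4b  N=0 Z=0
after  3: R0=0x04 R1=0x4f R2=0x4f R3=0x4b  N=0 Z=0
after  4: R0=0x9e R1=0x4f R2=0x4f R3=0x4b  N=1 Z=0
after  5: R0=0x04 R1=0x4f R2=0x4f R3=0x4b  N=0 Z=0
after  6: R0=0x04 R1=0x4f R2=0x4f R3=0x04  N=0 Z=0
after  7: R0=0x4f R1=0x4f R2=0x4f R3=0x04  N=0 Z=0
after  8: R0=0x4f R1=0x4f R2=0x4b R3=0x04  N=0 Z=0
after  9: R0=0x4f R1=0x4b R2=0x4b R3=0x04  N=0 Z=0
-- IRQ taken; context saved, return-PC = 10 --
mismatch: R0: reported 0x0f vs actual 0x4f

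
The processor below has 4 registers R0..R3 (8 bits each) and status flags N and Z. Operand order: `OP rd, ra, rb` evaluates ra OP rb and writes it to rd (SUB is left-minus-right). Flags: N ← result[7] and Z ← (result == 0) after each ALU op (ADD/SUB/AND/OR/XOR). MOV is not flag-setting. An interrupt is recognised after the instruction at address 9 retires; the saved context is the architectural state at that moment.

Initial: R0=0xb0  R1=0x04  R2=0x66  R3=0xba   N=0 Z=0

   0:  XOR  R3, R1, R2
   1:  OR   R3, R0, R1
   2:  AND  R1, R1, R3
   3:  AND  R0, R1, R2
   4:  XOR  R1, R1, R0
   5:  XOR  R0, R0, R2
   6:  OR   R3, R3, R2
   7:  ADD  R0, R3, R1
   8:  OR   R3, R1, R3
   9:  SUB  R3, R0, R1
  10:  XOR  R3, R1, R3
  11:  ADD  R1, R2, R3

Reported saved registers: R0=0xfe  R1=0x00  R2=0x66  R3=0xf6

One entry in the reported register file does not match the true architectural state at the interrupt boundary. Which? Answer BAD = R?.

BAD = R0

after  0: R0=0xb0 R1=0x04 R2=0x66 R3=0x62  N=0 Z=0
after  1: R0=0xb0 R1=0x04 R2=0x66 R3=0xb4  N=1 Z=0
after  2: R0=0xb0 R1=0x04 R2=0x66 R3=0xb4  N=0 Z=0
after  3: R0=0x04 R1=0x04 R2=0x66 R3=0xb4  N=0 Z=0
after  4: R0=0x04 R1=0x00 R2=0x66 R3=0xb4  N=0 Z=1
after  5: R0=0x62 R1=0x00 R2=0x66 R3=0xb4  N=0 Z=0
after  6: R0=0x62 R1=0x00 R2=0x66 R3=0xf6  N=1 Z=0
after  7: R0=0xf6 R1=0x00 R2=0x66 R3=0xf6  N=1 Z=0
after  8: R0=0xf6 R1=0x00 R2=0x66 R3=0xf6  N=1 Z=0
after  9: R0=0xf6 R1=0x00 R2=0x66 R3=0xf6  N=1 Z=0
-- IRQ taken; context saved, return-PC = 10 --
mismatch: R0: reported 0xfe vs actual 0xf6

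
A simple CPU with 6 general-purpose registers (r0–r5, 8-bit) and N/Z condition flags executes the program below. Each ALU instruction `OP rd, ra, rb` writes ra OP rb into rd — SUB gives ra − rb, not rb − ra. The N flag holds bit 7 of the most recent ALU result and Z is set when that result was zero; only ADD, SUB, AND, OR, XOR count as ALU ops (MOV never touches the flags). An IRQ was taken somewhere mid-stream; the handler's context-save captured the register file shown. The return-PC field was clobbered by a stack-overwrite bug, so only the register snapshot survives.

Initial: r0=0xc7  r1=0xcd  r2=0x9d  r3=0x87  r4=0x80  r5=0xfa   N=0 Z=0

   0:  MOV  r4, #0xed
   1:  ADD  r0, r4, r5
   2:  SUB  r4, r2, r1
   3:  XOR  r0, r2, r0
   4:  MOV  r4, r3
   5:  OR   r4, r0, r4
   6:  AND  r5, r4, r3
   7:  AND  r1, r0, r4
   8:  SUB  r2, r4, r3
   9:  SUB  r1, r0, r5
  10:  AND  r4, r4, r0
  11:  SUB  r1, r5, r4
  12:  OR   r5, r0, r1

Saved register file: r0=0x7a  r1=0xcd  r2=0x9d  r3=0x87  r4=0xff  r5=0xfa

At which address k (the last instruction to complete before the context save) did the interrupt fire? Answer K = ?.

K = 5

after  0: r0=0xc7 r1=0xcd r2=0x9d r3=0x87 r4=0xed r5=0xfa  N=0 Z=0
after  1: r0=0xe7 r1=0xcd r2=0x9d r3=0x87 r4=0xed r5=0xfa  N=1 Z=0
after  2: r0=0xe7 r1=0xcd r2=0x9d r3=0x87 r4=0xd0 r5=0xfa  N=1 Z=0
after  3: r0=0x7a r1=0xcd r2=0x9d r3=0x87 r4=0xd0 r5=0xfa  N=0 Z=0
after  4: r0=0x7a r1=0xcd r2=0x9d r3=0x87 r4=0x87 r5=0xfa  N=0 Z=0
after  5: r0=0x7a r1=0xcd r2=0x9d r3=0x87 r4=0xff r5=0xfa  N=1 Z=0
-- IRQ taken; context saved, return-PC = 6 --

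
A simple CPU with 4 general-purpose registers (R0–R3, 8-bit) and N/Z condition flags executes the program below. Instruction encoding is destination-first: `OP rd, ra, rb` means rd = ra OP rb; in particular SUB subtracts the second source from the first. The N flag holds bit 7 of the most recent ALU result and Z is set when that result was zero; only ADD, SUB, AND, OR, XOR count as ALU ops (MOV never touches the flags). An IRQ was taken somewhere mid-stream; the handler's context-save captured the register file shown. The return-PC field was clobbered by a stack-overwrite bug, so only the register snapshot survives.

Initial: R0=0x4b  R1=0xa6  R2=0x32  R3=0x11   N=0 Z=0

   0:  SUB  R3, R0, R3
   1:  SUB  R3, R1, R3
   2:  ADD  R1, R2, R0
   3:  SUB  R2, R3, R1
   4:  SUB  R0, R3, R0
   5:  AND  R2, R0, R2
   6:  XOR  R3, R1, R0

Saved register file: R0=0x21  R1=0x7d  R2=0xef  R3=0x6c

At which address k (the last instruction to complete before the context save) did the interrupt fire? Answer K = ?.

K = 4

after  0: R0=0x4b R1=0xa6 R2=0x32 R3=0x3a  N=0 Z=0
after  1: R0=0x4b R1=0xa6 R2=0x32 R3=0x6c  N=0 Z=0
after  2: R0=0x4b R1=0x7d R2=0x32 R3=0x6c  N=0 Z=0
after  3: R0=0x4b R1=0x7d R2=0xef R3=0x6c  N=1 Z=0
after  4: R0=0x21 R1=0x7d R2=0xef R3=0x6c  N=0 Z=0
-- IRQ taken; context saved, return-PC = 5 --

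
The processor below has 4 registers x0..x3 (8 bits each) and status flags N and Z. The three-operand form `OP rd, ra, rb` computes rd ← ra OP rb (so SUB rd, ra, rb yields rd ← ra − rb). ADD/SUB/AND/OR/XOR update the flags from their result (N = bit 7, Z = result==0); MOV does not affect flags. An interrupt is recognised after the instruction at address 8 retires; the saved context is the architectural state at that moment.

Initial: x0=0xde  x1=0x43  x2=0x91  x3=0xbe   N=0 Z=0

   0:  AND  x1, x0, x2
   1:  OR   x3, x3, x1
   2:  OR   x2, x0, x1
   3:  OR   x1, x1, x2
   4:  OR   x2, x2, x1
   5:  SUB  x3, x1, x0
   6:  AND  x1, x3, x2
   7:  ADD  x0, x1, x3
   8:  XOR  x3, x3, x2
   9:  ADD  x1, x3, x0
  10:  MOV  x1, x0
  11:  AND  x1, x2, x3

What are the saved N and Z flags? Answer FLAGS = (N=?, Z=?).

after  0: x0=0xde x1=0x90 x2=0x91 x3=0xbe  N=1 Z=0
after  1: x0=0xde x1=0x90 x2=0x91 x3=0xbe  N=1 Z=0
after  2: x0=0xde x1=0x90 x2=0xde x3=0xbe  N=1 Z=0
after  3: x0=0xde x1=0xde x2=0xde x3=0xbe  N=1 Z=0
after  4: x0=0xde x1=0xde x2=0xde x3=0xbe  N=1 Z=0
after  5: x0=0xde x1=0xde x2=0xde x3=0x00  N=0 Z=1
after  6: x0=0xde x1=0x00 x2=0xde x3=0x00  N=0 Z=1
after  7: x0=0x00 x1=0x00 x2=0xde x3=0x00  N=0 Z=1
after  8: x0=0x00 x1=0x00 x2=0xde x3=0xde  N=1 Z=0
-- IRQ taken; context saved, return-PC = 9 --

FLAGS = (N=1, Z=0)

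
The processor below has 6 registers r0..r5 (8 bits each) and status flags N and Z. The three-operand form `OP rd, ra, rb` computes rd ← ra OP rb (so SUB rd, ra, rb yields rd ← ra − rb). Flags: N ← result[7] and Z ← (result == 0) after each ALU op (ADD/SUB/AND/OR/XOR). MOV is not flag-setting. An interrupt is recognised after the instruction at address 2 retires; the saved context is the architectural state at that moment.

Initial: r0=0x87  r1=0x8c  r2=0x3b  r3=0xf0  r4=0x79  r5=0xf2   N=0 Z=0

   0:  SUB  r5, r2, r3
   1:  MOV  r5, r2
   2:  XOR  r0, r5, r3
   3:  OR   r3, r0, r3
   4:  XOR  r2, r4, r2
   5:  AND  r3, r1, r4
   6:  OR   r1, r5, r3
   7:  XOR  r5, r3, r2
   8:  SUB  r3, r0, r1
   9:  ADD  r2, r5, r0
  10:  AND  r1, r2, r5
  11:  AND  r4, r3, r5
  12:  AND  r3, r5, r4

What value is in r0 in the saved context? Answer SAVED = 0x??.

SAVED = 0xcb

after  0: r0=0x87 r1=0x8c r2=0x3b r3=0xf0 r4=0x79 r5=0x4b  N=0 Z=0
after  1: r0=0x87 r1=0x8c r2=0x3b r3=0xf0 r4=0x79 r5=0x3b  N=0 Z=0
after  2: r0=0xcb r1=0x8c r2=0x3b r3=0xf0 r4=0x79 r5=0x3b  N=1 Z=0
-- IRQ taken; context saved, return-PC = 3 --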